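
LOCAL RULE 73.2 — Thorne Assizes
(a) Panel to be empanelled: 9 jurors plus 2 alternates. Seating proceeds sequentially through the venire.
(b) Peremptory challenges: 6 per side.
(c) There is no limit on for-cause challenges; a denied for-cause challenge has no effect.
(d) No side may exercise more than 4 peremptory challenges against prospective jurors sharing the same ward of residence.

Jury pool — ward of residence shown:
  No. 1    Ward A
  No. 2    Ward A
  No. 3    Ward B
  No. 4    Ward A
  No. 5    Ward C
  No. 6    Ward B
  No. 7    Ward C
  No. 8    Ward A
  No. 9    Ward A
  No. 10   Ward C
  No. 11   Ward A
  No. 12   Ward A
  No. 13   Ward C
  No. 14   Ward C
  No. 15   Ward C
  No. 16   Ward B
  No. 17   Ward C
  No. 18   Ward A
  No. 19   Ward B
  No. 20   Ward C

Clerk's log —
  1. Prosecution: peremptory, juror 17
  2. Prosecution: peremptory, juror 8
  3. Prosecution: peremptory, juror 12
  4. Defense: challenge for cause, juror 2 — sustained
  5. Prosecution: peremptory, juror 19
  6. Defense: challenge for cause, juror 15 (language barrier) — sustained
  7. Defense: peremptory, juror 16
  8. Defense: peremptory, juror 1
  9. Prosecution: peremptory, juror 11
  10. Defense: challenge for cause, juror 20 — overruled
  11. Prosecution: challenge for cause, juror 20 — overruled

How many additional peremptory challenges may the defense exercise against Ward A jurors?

3

Defense peremptories so far: #16, #1 — 2 of 6 used, 4 left overall.
Against Ward A: #1 — 1 used; per-ward cap 4 leaves 3.
Binding limit: min(4, 3) = 3.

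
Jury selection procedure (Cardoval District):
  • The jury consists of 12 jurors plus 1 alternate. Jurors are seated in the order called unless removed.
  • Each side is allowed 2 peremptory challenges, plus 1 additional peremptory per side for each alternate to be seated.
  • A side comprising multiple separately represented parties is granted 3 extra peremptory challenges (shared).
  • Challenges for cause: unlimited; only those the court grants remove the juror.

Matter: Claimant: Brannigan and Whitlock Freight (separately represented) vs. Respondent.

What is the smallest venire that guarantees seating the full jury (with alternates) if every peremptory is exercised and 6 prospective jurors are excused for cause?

28

Seats to fill: 12 + 1 alternates = 13.
Peremptories — Claimant: 2 + 1×1 + 3 = 6; Respondent: 2 + 1×1 = 3; total 9.
For-cause removals: 6.
Minimum venire: 13 + 9 + 6 = 28.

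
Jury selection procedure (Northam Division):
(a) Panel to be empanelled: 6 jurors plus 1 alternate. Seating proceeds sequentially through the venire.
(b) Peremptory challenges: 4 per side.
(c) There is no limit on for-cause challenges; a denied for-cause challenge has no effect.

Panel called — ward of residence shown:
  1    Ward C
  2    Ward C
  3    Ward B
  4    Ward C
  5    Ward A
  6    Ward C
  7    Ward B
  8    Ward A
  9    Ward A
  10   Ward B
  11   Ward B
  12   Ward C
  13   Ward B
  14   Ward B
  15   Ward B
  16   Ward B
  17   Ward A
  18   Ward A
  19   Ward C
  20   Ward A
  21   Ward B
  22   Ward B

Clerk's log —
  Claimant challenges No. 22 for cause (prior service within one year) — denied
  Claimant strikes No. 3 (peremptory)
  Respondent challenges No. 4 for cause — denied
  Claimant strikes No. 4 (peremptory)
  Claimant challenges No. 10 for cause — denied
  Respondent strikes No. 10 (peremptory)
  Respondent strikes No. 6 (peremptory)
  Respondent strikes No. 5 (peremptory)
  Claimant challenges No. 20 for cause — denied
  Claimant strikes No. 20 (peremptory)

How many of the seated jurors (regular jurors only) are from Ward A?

2

Removed: #3, #4, #5, #6, #10, #20.
Seated jurors 1–6: #1, #2, #7, #8, #9, #11 (alternates #12 not counted).
Of those, in Ward A: #8, #9 → 2.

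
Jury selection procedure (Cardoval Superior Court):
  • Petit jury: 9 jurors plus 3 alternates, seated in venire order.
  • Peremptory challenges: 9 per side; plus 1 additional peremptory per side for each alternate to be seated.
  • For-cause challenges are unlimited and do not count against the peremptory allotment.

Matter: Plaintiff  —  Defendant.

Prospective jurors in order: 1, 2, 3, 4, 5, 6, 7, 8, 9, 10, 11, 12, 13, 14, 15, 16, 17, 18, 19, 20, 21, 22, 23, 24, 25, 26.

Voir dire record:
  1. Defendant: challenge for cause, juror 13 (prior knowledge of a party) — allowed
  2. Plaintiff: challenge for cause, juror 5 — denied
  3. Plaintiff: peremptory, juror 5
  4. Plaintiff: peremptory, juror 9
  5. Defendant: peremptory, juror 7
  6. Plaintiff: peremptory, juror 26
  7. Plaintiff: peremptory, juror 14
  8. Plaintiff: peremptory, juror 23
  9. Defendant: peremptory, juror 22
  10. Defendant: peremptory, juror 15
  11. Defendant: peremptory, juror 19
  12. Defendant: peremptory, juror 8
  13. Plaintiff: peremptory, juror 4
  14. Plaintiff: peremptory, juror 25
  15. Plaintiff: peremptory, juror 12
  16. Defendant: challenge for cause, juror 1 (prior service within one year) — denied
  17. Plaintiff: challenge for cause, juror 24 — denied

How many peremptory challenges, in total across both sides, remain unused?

11

Plaintiff allotment: 9 base + 1 × 3 alternates = 12. Defendant allotment: 9 base + 1 × 3 alternates = 12.
Plaintiff peremptories used: #5, #9, #26, #14, #23, #4, #25, #12 — 8 (for-cause on #5, #24 don't count).
Defendant peremptories used: #7, #22, #15, #19, #8 — 5 (for-cause on #13, #1 don't count).
Remaining: (12 − 8) + (12 − 5) = 11.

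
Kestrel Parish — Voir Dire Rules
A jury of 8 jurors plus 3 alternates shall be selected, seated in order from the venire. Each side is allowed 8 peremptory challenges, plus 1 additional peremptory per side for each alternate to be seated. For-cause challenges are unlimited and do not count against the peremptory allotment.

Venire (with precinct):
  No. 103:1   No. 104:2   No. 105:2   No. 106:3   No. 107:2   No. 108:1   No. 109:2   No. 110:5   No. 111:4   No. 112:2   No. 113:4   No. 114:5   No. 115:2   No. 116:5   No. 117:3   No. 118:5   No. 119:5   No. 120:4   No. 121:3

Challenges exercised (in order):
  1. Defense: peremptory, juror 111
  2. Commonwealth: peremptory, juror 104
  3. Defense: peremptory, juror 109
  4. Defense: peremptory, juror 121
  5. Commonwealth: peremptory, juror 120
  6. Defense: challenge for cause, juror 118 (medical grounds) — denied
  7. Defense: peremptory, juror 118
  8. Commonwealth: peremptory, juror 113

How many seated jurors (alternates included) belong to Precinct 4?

Removed: #104, #109, #111, #113, #118, #120, #121.
Seated (11 incl. alternates): #103, #105, #106, #107, #108, #110, #112, #114, #115, #116, #117.
None of those are in Precinct 4 → 0.

0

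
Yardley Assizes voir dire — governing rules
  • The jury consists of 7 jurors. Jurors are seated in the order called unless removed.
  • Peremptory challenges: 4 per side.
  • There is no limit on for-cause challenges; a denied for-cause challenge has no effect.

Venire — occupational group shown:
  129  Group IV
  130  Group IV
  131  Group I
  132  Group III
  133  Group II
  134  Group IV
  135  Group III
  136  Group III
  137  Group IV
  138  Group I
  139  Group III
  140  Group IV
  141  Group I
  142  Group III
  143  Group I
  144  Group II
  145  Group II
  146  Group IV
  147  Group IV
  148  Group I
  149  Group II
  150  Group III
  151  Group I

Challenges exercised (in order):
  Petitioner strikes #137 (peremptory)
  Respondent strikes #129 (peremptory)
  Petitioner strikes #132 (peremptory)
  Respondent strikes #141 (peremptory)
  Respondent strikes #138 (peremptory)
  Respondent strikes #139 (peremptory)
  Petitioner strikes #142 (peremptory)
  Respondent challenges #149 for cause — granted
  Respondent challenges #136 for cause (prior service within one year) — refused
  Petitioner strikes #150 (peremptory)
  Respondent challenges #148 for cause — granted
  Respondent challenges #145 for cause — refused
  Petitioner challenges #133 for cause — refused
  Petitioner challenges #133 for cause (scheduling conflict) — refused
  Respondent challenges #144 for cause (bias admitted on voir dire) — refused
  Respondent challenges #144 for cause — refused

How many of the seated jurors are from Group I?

Removed: #129, #132, #137, #138, #139, #141, #142, #148, #149, #150.
Seated jurors 1–7: #130, #131, #133, #134, #135, #136, #140.
Of those, in Group I: #131 → 1.

1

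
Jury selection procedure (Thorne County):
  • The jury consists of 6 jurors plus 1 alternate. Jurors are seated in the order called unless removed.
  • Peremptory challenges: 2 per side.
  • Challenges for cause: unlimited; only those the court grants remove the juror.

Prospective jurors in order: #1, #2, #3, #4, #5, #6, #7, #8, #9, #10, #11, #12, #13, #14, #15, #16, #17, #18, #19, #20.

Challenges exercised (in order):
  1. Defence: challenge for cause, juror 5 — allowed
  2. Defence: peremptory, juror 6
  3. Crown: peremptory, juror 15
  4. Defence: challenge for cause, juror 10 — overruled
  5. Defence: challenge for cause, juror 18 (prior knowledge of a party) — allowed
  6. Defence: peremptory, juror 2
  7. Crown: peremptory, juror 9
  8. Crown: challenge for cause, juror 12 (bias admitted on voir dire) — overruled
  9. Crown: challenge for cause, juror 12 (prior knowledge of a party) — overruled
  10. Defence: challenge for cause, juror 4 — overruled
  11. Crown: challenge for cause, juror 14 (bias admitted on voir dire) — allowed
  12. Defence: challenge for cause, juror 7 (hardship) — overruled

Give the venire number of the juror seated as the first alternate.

Removed: #2, #5, #6, #9, #14, #15, #18. (#4, #7, #10, #12 stay — for-cause denied.)
Seating in order: seats 1–6 → #1, #3, #4, #7, #8, #10; alternates → #11.
So alternate 1 is #11.

11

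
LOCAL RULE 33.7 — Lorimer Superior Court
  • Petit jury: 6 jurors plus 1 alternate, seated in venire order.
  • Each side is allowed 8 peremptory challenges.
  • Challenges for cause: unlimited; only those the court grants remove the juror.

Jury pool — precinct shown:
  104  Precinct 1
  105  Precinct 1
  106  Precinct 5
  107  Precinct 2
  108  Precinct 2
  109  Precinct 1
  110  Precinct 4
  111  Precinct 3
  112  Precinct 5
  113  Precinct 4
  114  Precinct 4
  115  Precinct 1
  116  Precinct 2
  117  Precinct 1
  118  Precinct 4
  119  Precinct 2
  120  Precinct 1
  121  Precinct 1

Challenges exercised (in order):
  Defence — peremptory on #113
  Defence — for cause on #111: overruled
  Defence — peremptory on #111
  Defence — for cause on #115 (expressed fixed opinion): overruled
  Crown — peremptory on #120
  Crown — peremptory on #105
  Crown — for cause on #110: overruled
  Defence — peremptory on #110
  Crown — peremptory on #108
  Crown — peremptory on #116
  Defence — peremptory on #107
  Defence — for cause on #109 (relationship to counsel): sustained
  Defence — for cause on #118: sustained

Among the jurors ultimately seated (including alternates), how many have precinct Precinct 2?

1

Removed: #105, #107, #108, #109, #110, #111, #113, #116, #118, #120.
Seated (7 incl. alternates): #104, #106, #112, #114, #115, #117, #119.
Of those, in Precinct 2: #119 → 1.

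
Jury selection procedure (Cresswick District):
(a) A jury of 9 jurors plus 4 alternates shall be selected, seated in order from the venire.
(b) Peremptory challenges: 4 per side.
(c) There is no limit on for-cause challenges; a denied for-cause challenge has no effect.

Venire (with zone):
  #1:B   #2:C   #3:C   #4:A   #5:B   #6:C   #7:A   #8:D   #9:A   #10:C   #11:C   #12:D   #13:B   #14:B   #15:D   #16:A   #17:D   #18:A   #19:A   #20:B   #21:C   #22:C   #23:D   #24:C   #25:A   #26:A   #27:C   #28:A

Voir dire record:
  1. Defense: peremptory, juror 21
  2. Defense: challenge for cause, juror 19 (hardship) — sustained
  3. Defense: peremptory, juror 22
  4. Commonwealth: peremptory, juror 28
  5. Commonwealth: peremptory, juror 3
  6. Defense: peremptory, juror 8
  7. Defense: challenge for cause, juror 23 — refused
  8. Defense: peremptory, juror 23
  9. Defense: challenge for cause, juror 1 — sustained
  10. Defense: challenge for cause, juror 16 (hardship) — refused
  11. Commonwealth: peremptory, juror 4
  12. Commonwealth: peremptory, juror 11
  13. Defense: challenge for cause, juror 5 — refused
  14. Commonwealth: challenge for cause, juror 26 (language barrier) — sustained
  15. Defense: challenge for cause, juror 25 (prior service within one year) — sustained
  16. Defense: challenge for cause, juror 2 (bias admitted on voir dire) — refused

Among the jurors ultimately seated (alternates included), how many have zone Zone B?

3

Removed: #1, #3, #4, #8, #11, #19, #21, #22, #23, #25, #26, #28.
Seated (13 incl. alternates): #2, #5, #6, #7, #9, #10, #12, #13, #14, #15, #16, #17, #18.
Of those, in Zone B: #5, #13, #14 → 3.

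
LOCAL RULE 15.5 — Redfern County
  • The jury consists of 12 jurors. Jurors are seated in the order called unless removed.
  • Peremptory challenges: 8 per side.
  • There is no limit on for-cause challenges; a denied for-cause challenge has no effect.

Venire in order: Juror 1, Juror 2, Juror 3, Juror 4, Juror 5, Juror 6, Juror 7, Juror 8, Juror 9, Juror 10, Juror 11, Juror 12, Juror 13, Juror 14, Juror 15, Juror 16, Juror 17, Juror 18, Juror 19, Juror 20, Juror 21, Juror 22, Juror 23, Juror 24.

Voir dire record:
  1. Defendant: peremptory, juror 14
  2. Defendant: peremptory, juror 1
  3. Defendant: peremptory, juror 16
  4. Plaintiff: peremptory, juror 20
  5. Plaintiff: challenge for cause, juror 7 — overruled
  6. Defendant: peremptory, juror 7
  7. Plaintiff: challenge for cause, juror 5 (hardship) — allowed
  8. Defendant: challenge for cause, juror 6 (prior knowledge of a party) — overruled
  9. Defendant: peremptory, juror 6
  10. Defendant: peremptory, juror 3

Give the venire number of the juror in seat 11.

18

Removed: #1, #3, #5, #6, #7, #14, #16, #20.
Seating in order: seats 1–12 → #2, #4, #8, #9, #10, #11, #12, #13, #15, #17, #18, #19.
So seat 11 is #18.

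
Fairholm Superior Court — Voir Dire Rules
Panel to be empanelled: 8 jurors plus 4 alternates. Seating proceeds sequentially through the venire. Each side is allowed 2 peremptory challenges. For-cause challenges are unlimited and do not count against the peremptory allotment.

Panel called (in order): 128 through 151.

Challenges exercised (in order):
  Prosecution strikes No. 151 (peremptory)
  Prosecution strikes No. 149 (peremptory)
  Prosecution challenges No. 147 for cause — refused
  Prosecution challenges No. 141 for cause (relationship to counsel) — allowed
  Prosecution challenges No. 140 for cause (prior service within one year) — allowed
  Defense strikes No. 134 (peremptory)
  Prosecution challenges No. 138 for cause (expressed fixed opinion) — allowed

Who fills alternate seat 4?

Removed: #134, #138, #140, #141, #149, #151. (#147 stays — for-cause denied.)
Filling seats in venire order through position 12: #128, #129, #130, #131, #132, #133, #135, #136, #137, #139, #142, #143.
So alternate 4 is #143.

143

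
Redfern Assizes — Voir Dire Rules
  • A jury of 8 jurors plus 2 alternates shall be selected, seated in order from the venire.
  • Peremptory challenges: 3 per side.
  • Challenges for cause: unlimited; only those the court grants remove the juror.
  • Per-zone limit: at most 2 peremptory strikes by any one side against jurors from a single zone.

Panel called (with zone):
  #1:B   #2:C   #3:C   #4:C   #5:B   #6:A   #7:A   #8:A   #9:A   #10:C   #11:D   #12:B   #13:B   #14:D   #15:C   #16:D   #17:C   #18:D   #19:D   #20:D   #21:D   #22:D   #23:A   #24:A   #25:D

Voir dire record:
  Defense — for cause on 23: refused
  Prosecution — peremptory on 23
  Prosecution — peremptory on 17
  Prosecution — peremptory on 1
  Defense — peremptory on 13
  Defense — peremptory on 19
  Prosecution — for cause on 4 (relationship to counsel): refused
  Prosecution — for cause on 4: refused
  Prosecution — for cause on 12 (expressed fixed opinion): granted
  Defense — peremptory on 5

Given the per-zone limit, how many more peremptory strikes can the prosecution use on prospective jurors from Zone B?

0

Prosecution peremptories so far: #23, #17, #1 — 3 of 3 used, 0 left overall.
Against Zone B: #1 — 1 used; per-zone cap 2 leaves 1.
Binding limit: min(0, 1) = 0.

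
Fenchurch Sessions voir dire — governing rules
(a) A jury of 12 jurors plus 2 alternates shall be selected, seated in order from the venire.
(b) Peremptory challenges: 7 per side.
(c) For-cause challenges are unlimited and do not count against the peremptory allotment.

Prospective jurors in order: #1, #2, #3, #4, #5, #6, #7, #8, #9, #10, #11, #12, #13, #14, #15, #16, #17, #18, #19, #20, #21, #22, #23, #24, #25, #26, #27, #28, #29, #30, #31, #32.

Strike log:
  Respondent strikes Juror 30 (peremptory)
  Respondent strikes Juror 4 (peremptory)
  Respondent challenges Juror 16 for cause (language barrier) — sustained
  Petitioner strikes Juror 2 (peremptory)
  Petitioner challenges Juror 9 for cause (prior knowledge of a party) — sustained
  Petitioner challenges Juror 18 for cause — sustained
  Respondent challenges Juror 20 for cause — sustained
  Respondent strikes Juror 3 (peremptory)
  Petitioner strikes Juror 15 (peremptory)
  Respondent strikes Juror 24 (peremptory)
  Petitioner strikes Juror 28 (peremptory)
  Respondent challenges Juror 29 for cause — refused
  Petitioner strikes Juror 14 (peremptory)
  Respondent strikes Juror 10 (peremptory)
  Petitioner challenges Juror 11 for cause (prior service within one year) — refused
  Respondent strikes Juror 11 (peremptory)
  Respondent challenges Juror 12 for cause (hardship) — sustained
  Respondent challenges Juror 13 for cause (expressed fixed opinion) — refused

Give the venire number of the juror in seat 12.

25

Removed: #2, #3, #4, #9, #10, #11, #12, #14, #15, #16, #18, #20, #24, #28, #30. (#13, #29 stay — for-cause denied.)
Seating in order: seats 1–12 → #1, #5, #6, #7, #8, #13, #17, #19, #21, #22, #23, #25; alternates → #26, #27.
So seat 12 is #25.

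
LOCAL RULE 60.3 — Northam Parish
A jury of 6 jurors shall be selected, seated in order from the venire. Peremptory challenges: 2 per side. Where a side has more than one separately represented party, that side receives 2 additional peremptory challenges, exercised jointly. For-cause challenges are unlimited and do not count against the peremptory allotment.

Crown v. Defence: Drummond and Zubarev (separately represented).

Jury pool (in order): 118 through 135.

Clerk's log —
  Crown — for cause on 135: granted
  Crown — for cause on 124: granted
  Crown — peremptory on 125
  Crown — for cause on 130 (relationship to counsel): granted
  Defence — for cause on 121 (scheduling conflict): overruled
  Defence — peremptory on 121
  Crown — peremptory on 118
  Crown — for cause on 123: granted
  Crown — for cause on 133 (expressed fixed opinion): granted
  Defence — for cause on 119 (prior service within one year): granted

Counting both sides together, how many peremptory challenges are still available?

3

Crown allotment: 2. Defence allotment: 2 base + 2 multi-party = 4.
Crown peremptories used: #125, #118 — 2 (for-cause on #135, #124, #130, #123, #133 don't count).
Defence peremptories used: #121 — 1 (for-cause on #121, #119 don't count).
Remaining: (2 − 2) + (4 − 1) = 3.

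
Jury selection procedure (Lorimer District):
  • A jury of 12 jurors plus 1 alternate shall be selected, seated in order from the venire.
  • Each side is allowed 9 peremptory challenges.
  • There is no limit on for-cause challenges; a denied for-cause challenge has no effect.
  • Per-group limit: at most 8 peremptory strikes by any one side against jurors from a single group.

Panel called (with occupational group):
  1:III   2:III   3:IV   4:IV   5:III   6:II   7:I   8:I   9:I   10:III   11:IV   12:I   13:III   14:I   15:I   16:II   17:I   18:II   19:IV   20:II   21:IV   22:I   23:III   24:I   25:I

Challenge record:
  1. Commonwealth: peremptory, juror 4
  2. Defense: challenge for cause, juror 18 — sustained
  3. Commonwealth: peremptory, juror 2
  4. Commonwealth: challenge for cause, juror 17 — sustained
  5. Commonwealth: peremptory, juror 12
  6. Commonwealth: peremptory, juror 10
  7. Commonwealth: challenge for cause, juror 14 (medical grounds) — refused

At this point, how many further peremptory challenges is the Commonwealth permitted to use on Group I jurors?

Commonwealth peremptories so far: #4, #2, #12, #10 — 4 of 9 used, 5 left overall.
Against Group I: #12 — 1 used; per-group cap 8 leaves 7.
Binding limit: min(5, 7) = 5.

5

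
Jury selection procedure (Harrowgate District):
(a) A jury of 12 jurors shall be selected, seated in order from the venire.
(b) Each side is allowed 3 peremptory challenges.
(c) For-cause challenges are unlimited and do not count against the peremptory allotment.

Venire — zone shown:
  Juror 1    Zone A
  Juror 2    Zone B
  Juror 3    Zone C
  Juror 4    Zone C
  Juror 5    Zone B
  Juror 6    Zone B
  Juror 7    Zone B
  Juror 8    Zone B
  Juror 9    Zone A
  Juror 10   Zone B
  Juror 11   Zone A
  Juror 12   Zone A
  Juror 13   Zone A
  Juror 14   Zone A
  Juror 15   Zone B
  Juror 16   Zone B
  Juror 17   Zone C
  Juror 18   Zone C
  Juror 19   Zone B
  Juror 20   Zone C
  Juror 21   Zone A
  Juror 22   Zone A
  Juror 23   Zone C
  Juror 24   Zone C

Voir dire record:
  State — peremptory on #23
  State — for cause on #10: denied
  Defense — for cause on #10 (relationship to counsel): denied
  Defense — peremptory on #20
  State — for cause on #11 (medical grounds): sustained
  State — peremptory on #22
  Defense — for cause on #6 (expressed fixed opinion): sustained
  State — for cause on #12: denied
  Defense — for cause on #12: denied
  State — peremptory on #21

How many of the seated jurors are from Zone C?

Removed: #6, #11, #20, #21, #22, #23.
Seated jurors 1–12: #1, #2, #3, #4, #5, #7, #8, #9, #10, #12, #13, #14.
Of those, in Zone C: #3, #4 → 2.

2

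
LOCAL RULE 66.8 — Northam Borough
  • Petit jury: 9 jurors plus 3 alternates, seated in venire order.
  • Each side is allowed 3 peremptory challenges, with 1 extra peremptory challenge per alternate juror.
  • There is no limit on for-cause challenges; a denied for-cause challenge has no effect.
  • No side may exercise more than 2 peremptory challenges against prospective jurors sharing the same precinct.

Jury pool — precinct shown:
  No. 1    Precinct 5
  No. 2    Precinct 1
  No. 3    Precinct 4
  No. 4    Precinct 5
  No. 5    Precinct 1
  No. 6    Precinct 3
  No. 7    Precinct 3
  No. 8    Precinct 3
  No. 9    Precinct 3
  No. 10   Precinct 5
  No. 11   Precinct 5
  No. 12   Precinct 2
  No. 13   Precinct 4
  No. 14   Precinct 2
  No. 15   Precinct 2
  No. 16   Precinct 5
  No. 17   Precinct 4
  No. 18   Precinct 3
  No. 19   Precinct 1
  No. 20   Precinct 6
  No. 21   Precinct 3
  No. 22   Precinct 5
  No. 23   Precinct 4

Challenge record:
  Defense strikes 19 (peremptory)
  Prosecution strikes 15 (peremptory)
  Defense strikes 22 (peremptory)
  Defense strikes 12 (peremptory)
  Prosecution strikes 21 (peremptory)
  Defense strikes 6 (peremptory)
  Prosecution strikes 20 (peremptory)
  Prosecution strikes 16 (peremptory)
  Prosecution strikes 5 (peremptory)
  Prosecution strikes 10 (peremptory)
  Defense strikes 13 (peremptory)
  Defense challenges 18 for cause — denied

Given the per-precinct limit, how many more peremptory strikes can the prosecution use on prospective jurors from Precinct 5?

0

Prosecution peremptories so far: #15, #21, #20, #16, #5, #10 — 6 of 6 used, 0 left overall.
Against Precinct 5: #16, #10 — 2 used; per-precinct cap 2 leaves 0.
Binding limit: min(0, 0) = 0.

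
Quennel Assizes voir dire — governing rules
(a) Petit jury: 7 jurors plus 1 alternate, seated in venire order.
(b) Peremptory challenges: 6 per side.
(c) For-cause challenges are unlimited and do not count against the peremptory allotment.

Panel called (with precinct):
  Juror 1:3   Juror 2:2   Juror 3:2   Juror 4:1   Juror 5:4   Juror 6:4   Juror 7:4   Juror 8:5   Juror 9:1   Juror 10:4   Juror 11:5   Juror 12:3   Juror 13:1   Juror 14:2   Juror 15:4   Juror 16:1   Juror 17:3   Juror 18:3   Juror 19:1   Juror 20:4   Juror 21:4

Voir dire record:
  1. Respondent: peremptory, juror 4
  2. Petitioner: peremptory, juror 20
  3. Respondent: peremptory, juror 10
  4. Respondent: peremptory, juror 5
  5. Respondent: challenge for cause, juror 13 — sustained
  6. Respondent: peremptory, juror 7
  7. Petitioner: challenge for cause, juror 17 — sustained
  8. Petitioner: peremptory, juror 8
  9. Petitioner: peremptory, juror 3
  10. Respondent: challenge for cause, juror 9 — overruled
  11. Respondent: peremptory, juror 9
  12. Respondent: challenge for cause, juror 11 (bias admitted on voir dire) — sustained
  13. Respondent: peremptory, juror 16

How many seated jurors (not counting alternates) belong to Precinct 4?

2

Removed: #3, #4, #5, #7, #8, #9, #10, #11, #13, #16, #17, #20.
Seated jurors 1–7: #1, #2, #6, #12, #14, #15, #18 (alternates #19 not counted).
Of those, in Precinct 4: #6, #15 → 2.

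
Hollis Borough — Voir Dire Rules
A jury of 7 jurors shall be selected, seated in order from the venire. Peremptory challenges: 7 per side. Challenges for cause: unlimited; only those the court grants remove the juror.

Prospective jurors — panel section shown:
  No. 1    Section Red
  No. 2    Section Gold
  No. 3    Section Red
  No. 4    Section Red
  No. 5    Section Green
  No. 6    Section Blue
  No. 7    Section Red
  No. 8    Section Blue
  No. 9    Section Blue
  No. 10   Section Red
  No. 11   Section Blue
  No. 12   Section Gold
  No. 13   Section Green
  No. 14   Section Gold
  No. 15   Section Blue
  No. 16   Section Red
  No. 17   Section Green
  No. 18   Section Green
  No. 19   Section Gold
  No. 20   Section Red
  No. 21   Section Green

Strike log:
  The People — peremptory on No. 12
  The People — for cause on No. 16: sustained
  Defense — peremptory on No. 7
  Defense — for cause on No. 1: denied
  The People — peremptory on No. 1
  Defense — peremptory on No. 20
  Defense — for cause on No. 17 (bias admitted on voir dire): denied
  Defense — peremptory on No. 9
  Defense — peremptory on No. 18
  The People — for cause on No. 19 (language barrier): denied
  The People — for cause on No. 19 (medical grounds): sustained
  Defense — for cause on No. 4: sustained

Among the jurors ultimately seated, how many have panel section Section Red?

Removed: #1, #4, #7, #9, #12, #16, #18, #19, #20.
Seated jurors 1–7: #2, #3, #5, #6, #8, #10, #11.
Of those, in Section Red: #3, #10 → 2.

2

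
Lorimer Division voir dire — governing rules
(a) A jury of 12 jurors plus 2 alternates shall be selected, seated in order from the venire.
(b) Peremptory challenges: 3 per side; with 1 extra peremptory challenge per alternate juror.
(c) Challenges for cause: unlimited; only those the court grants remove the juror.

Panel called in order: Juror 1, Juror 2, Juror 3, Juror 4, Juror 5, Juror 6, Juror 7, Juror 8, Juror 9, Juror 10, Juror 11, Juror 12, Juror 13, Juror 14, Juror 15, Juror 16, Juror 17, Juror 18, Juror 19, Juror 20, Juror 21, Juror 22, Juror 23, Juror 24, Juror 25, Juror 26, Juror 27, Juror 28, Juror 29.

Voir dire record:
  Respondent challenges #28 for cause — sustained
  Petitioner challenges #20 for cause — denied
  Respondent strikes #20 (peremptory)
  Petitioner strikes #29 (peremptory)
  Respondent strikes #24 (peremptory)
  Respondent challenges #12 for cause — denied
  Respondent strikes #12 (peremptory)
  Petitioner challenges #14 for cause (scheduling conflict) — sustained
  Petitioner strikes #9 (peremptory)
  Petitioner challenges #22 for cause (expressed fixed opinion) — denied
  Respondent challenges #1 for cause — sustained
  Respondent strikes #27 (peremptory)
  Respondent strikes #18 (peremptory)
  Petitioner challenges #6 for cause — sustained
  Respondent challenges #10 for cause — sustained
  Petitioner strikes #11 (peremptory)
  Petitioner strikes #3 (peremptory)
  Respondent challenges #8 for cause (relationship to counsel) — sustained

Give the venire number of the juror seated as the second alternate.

26

Removed: #1, #3, #6, #8, #9, #10, #11, #12, #14, #18, #20, #24, #27, #28, #29. (#22 stays — for-cause denied.)
Filling seats in venire order through position 14: #2, #4, #5, #7, #13, #15, #16, #17, #19, #21, #22, #23, #25, #26.
So alternate 2 is #26.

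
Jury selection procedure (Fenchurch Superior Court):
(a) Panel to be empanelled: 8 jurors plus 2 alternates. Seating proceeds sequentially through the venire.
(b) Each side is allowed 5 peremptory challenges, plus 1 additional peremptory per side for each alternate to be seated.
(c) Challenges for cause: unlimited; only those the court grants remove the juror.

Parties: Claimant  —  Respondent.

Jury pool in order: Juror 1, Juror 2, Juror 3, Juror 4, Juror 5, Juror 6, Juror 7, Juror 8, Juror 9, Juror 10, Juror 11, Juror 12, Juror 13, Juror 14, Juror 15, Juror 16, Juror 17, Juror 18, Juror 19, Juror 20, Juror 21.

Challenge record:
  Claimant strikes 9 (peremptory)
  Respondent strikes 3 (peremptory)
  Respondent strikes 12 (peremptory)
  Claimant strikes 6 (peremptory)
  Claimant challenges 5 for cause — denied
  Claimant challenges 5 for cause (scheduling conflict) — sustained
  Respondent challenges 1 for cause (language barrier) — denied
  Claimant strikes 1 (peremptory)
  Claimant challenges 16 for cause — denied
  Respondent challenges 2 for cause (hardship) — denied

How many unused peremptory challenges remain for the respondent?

5

Respondent allotment: 5 base + 1 × 2 alternates = 7.
Respondent peremptories used: #3, #12 — 2 (for-cause on #1, #2 don't count).
Remaining: 7 − 2 = 5.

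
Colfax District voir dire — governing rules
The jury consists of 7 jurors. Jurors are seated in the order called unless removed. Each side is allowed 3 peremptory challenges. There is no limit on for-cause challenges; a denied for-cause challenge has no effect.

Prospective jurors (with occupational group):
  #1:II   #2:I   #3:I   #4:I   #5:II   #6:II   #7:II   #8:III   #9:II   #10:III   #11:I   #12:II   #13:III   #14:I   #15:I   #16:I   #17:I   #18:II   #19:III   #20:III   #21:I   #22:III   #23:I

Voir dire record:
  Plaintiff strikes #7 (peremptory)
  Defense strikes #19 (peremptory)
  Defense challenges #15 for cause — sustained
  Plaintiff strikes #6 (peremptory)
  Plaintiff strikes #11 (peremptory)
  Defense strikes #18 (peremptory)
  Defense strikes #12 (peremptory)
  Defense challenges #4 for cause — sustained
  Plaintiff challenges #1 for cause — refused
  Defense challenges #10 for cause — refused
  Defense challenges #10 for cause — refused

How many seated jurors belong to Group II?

3

Removed: #4, #6, #7, #11, #12, #15, #18, #19.
Seated jurors 1–7: #1, #2, #3, #5, #8, #9, #10.
Of those, in Group II: #1, #5, #9 → 3.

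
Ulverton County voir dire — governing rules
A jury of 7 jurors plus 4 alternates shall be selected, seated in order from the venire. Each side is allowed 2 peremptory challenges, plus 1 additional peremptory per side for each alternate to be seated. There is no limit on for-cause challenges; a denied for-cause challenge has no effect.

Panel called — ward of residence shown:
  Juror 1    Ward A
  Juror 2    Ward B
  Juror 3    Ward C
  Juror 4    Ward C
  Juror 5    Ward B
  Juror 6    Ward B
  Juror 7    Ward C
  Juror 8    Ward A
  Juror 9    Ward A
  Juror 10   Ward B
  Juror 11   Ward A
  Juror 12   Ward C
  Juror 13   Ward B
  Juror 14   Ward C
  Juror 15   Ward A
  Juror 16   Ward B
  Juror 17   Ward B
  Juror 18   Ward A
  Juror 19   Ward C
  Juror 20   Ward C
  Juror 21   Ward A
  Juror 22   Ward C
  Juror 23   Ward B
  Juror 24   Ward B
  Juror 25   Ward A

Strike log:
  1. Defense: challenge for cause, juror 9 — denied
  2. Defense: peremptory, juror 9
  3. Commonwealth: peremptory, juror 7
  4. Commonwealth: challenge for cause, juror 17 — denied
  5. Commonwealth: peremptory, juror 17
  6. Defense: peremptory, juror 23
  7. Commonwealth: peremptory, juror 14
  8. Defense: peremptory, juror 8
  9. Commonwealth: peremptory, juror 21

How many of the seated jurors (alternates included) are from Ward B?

5

Removed: #7, #8, #9, #14, #17, #21, #23.
Seated (11 incl. alternates): #1, #2, #3, #4, #5, #6, #10, #11, #12, #13, #15.
Of those, in Ward B: #2, #5, #6, #10, #13 → 5.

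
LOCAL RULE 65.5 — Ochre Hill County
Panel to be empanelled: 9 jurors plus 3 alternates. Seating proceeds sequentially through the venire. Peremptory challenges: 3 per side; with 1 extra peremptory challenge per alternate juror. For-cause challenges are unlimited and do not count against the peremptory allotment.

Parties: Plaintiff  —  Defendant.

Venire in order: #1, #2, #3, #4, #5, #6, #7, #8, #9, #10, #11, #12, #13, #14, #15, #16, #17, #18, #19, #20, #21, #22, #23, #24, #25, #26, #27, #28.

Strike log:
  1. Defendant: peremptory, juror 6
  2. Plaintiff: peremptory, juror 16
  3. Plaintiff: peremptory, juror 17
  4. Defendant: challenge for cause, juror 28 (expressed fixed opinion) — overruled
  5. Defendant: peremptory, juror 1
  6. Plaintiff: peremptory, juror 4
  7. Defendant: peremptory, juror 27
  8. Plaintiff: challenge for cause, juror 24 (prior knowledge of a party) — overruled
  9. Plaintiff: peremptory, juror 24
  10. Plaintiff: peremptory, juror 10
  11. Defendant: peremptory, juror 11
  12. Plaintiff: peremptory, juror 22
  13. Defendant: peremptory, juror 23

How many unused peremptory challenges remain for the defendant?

1

Defendant allotment: 3 base + 1 × 3 alternates = 6.
Defendant peremptories used: #6, #1, #27, #11, #23 — 5 (the for-cause on #28 doesn't count).
Remaining: 6 − 5 = 1.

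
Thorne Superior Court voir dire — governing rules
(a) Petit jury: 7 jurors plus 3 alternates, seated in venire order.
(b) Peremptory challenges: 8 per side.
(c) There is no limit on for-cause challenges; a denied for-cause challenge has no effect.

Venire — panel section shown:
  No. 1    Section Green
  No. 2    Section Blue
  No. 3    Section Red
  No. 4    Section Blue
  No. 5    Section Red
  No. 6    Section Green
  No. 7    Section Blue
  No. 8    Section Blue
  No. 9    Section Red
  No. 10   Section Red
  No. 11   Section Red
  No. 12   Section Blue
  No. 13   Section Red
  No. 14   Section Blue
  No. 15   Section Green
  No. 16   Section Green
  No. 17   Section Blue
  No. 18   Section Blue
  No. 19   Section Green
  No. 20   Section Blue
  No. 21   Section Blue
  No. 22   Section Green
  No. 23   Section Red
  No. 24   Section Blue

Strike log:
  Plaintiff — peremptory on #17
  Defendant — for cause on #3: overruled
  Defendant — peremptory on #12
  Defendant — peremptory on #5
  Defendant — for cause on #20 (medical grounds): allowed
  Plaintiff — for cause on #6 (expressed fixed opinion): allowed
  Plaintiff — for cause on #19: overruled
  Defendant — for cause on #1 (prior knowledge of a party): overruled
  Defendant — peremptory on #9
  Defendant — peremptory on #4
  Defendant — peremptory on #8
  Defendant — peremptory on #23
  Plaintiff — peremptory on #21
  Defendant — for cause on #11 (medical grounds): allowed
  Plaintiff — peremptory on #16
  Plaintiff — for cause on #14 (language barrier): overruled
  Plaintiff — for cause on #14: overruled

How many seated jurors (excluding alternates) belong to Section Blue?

3

Removed: #4, #5, #6, #8, #9, #11, #12, #16, #17, #20, #21, #23.
Seated jurors 1–7: #1, #2, #3, #7, #10, #13, #14 (alternates #15, #18, #19 not counted).
Of those, in Section Blue: #2, #7, #14 → 3.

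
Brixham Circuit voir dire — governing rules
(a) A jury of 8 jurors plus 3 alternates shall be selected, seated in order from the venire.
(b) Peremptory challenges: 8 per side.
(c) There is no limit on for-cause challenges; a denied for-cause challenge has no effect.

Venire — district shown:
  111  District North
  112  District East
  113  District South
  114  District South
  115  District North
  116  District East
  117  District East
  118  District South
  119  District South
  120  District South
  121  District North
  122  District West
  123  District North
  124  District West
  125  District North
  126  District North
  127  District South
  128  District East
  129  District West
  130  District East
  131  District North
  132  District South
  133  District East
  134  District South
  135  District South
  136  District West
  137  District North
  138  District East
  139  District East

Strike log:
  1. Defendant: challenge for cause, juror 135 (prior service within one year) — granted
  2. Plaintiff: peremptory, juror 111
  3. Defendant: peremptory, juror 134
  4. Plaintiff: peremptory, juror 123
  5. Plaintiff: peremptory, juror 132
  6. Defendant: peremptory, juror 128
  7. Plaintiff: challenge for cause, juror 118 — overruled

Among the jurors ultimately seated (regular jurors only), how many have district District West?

0

Removed: #111, #123, #128, #132, #134, #135.
Seated jurors 1–8: #112, #113, #114, #115, #116, #117, #118, #119 (alternates #120, #121, #122 not counted).
None of those are in District West → 0.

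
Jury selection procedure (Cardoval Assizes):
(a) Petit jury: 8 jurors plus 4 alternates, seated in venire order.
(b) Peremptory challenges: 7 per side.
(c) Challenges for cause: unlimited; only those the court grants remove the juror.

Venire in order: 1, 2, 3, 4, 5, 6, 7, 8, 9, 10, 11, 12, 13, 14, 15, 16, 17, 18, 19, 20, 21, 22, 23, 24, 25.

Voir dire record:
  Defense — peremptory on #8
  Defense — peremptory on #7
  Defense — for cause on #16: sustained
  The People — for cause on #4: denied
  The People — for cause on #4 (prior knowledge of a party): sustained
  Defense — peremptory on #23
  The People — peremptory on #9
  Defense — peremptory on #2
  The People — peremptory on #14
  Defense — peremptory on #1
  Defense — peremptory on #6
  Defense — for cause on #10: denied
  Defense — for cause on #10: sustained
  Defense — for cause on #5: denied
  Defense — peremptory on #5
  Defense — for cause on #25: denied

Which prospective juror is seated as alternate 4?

24

Removed: #1, #2, #4, #5, #6, #7, #8, #9, #10, #14, #16, #23. (#25 stays — for-cause denied.)
Seating in order: seats 1–8 → #3, #11, #12, #13, #15, #17, #18, #19; alternates → #20, #21, #22, #24.
So alternate 4 is #24.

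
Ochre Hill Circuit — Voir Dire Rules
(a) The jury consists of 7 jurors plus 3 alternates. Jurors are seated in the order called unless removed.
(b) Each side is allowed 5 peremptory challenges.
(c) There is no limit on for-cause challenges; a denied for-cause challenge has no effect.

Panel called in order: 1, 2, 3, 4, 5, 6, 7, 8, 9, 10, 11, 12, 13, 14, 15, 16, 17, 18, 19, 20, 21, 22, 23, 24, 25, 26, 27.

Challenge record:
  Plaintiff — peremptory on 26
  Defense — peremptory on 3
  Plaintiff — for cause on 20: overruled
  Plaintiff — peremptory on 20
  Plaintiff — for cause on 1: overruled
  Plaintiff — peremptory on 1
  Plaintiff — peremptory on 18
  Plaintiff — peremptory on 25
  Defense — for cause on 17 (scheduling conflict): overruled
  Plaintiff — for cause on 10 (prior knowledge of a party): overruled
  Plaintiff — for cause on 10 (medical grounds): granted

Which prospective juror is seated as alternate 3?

13

Removed: #1, #3, #10, #18, #20, #25, #26. (#17 stays — for-cause denied.)
Seating in order: seats 1–7 → #2, #4, #5, #6, #7, #8, #9; alternates → #11, #12, #13.
So alternate 3 is #13.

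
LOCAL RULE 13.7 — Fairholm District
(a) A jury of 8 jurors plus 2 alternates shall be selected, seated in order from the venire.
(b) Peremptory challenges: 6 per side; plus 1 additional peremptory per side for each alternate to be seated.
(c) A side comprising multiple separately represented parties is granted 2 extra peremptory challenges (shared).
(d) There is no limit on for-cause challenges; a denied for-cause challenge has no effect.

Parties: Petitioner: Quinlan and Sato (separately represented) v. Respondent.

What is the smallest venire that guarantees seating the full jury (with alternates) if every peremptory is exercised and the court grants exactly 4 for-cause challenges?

32

Seats to fill: 8 + 2 alternates = 10.
Peremptories — Petitioner: 6 + 1×2 + 2 = 10; Respondent: 6 + 1×2 = 8; total 18.
For-cause removals: 4.
Minimum venire: 10 + 18 + 4 = 32.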